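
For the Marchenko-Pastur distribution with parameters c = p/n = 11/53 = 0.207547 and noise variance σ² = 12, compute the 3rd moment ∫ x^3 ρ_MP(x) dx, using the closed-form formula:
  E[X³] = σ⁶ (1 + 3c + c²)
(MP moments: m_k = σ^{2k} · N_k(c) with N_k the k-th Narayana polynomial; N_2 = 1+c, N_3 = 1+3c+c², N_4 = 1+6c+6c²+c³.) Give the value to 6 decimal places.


E[X³] = σ⁶ (1 + 3c + c²) (third MP moment). With σ² = 12 (so σ⁶ = 1728) and c = 11/53 = 0.207547: E[X³] = 1728 · (1 + 3·0.207547 + (0.207547)²) = 1728 · 1.665717.

So E[X^3] = 2878.359559.


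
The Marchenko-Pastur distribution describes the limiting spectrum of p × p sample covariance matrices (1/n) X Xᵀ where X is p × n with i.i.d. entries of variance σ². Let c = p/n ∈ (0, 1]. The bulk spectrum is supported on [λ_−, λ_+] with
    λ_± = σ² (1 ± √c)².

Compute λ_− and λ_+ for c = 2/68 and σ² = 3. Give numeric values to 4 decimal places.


c = 2/68 = 0.029412; √c = 0.171499.
λ_− = σ² (1 − √c)² = 3 · (1 − 0.171499)² = 3 · (0.828501)² = 2.059244.
λ_+ = σ² (1 + √c)² = 3 · (1 + 0.171499)² = 3 · (1.171499)² = 4.117227.

Rounded to 4 decimal places: λ_− ≈ 2.0592, λ_+ ≈ 4.1172.


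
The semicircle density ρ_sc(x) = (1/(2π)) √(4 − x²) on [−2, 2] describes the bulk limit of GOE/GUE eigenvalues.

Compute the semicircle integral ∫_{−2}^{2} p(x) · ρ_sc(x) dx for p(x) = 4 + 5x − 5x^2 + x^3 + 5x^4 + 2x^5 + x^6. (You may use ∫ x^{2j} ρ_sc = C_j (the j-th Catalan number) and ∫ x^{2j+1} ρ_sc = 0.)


Write p(x) = Σ a_i x^i, split into monomials and integrate each against ρ_sc separately.
Using ∫ x^{2j} ρ_sc = C_j = (1/(j+1)) C(2j, j) (Catalan numbers) and ∫ x^{2j+1} ρ_sc = 0 (odd monomials vanish by symmetry):
  i = 0 (even): a_0 · C_{0} = 4 · 1 = 4
  i = 1 (odd): ∫ x^1 ρ_sc = 0 (vanishes)
  i = 2 (even): a_2 · C_{1} = -5 · 1 = -5
  i = 3 (odd): ∫ x^3 ρ_sc = 0 (vanishes)
  i = 4 (even): a_4 · C_{2} = 5 · 2 = 10
  i = 5 (odd): ∫ x^5 ρ_sc = 0 (vanishes)
  i = 6 (even): a_6 · C_{3} = 1 · 5 = 5

Summing the contributions: ∫_{−2}^{2} p(x) ρ_sc(x) dx = 4 + (-5) + 10 + 5 = 14.


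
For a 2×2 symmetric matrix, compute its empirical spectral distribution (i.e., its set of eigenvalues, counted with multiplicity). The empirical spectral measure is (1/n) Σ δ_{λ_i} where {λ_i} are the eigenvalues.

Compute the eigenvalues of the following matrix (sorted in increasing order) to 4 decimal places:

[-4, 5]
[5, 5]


Since M is real symmetric, both eigenvalues are real; they are the roots of det(λI − M) = λ² − (tr M) λ + det M.
tr M = -4 + 5 = 1.
det M = (-4)·5 − 5² = -20 − 25 = -45.
Characteristic polynomial: λ² − λ − 45 = 0.
Discriminant Δ = (tr M)² − 4·det M = 1 − (-180) = 181; √Δ = 13.453624.
λ = (tr M ± √Δ)/2 = (1 ± 13.453624)/2, giving (tr M − √Δ)/2 = -6.2268 and (tr M + √Δ)/2 = 7.2268.

Eigenvalues sorted in increasing order: [-6.2268, 7.2268].


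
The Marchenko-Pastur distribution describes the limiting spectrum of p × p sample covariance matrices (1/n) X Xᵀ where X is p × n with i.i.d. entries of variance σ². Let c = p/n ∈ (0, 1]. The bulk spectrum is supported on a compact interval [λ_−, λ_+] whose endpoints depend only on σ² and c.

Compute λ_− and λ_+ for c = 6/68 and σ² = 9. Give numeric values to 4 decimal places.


c = 6/68 = 0.088235; √c = 0.297044.
λ_− = σ² (1 − √c)² = 9 · (1 − 0.297044)² = 9 · (0.702956)² = 4.447321.
λ_+ = σ² (1 + √c)² = 9 · (1 + 0.297044)² = 9 · (1.297044)² = 15.140914.

Rounded to 4 decimal places: λ_− ≈ 4.4473, λ_+ ≈ 15.1409.


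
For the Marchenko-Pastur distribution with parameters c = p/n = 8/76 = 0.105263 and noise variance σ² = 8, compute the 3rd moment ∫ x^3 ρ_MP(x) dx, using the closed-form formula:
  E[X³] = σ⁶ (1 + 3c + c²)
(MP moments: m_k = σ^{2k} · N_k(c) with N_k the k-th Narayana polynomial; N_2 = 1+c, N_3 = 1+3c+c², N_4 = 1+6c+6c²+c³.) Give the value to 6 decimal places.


E[X³] = σ⁶ (1 + 3c + c²) (third MP moment). With σ² = 8 (so σ⁶ = 512) and c = 8/76 = 0.105263: E[X³] = 512 · (1 + 3·0.105263 + (0.105263)²) = 512 · 1.326870.

So E[X^3] = 679.357341.


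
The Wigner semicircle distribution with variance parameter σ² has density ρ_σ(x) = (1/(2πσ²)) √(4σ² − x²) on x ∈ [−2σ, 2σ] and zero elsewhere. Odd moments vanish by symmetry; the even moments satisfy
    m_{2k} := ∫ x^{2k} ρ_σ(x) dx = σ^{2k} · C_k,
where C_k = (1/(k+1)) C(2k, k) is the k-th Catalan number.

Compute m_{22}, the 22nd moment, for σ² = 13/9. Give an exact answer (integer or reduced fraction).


By the scaled semicircle moment identity, m_{2k} = σ^{2k} · C_k with k = 11.
C_11 = (1/(k+1)) · C(2k, k) = (1/12) · C(22, 11) = (1/12) · 705432 = 58786.
σ^{2k} = (σ²)^k = (13/9)^11 = 1792160394037/31381059609.

Therefore m_{22} = σ^{22} · C_11 = (1792160394037/31381059609) · 58786 = 105353940923859082/31381059609.


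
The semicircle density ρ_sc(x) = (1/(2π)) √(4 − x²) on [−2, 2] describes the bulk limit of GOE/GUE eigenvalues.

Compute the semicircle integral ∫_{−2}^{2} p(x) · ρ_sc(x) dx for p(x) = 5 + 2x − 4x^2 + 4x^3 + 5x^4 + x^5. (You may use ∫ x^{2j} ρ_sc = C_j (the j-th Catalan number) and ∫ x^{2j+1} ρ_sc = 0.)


Write p(x) = Σ a_i x^i, split into monomials and integrate each against ρ_sc separately.
Using ∫ x^{2j} ρ_sc = C_j = (1/(j+1)) C(2j, j) (Catalan numbers) and ∫ x^{2j+1} ρ_sc = 0 (odd monomials vanish by symmetry):
  i = 0 (even): a_0 · C_{0} = 5 · 1 = 5
  i = 1 (odd): ∫ x^1 ρ_sc = 0 (vanishes)
  i = 2 (even): a_2 · C_{1} = -4 · 1 = -4
  i = 3 (odd): ∫ x^3 ρ_sc = 0 (vanishes)
  i = 4 (even): a_4 · C_{2} = 5 · 2 = 10
  i = 5 (odd): ∫ x^5 ρ_sc = 0 (vanishes)

Summing the contributions: ∫_{−2}^{2} p(x) ρ_sc(x) dx = 5 + (-4) + 10 = 11.


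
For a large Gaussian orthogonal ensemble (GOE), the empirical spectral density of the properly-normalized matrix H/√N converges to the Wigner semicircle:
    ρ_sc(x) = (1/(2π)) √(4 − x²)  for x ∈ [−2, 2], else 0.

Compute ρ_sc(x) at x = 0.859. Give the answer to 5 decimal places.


ρ_sc(x) = (1/(2π)) √(4 − x²). With x = 0.859:
  4 − x² = 4 − (0.859)² = 4 − 0.737881 = 3.262119.
  √(4 − x²) = 1.806134.
  1/(2π) = 0.159155.
  ρ_sc(0.859) = 0.159155 · 1.806134 = 0.287455.

Rounded to 5 decimal places: ρ_sc(0.859) ≈ 0.28746.


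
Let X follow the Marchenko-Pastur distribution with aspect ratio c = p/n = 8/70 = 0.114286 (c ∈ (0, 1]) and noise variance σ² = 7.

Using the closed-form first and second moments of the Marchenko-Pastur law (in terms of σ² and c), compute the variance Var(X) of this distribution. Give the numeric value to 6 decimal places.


Recall the MP moments m_1 = E[X] = σ² and m_2 = E[X²] = σ⁴ (1 + c).
m_1 = E[X] = σ² = 7, so m_1² = 49.
m_2 = E[X²] = σ⁴ (1 + c) = 49 · (1 + 0.114286) = 49 · 1.114286 = 54.600000.
(Note m_2 − m_1² simplifies to c · σ⁴ = 0.114286 · 49.)

Var(X) = m_2 − m_1² = 54.600000 − 49 = 5.600000.


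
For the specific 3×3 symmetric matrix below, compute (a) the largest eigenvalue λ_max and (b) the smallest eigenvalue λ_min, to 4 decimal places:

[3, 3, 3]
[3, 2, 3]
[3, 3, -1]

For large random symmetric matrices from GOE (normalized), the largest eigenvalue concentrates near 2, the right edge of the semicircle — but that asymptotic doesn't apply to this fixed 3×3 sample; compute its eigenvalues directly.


Since M is real symmetric, all three eigenvalues are real; they are the roots of det(λI − M) = λ³ − (tr M) λ² + s λ − det M, where s is the sum of the principal 2×2 minors.
tr M = 3 + 2 + (-1) = 4.
s = (3·2 − 3²) + (3·(-1) − 3²) + (2·(-1) − 3²) = -3 + (-12) + (-11) = -26.
det M (expand along row 1) = 3·(-11) − 3·(-12) + 3·3 = 12.
Characteristic polynomial: λ³ − 4λ² − 26λ − 12 = 0.
Substitute λ = y + (tr M)/3 = y + 1.333333 to remove the quadratic term: y³ + p·y + q = 0 with p = s − (tr M)²/3 = -31.333333 and q = −2(tr M)³/27 + (tr M)·s/3 − det M = -51.407407.
Three real roots ⇒ use the trigonometric (Viète) form: r = 2√(−p/3) = 6.463573, φ = arccos(3q/(p·r)) = arccos(0.761496) = 0.705178 rad.
y_k = r·cos(φ/3 − 2πk/3) for k = 0, 1, 2 gives y = 6.285828, -1.839225, -4.446604.
λ_k = y_k + 1.333333 gives λ = 7.6192, -0.5059, -3.1133 (check: the sum is 4.0000 = tr M).

Hence λ_max = 7.6192 and λ_min = -3.1133.


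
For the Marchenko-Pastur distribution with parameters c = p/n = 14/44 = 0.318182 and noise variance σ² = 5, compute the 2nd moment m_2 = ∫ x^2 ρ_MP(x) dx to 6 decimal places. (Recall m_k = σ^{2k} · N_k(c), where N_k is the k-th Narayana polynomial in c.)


E[X²] = σ⁴ (1 + c) (second MP moment). With σ² = 5 (so σ⁴ = 25) and c = 14/44 = 0.318182: E[X²] = 25 · (1 + 0.318182) = 25 · 1.318182.

So E[X^2] = 32.954545.


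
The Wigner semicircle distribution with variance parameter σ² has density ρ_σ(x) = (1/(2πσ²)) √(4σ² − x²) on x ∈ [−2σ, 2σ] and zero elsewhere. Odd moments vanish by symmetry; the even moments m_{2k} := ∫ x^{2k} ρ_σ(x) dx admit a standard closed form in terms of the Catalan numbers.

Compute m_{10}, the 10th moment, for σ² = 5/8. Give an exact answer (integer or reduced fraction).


By the scaled semicircle moment identity, m_{2k} = σ^{2k} · C_k with k = 5.
C_5 = (1/(k+1)) · C(2k, k) = (1/6) · C(10, 5) = (1/6) · 252 = 42.
σ^{2k} = (σ²)^k = (5/8)^5 = 3125/32768.

Therefore m_{10} = σ^{10} · C_5 = (3125/32768) · 42 = 65625/16384.


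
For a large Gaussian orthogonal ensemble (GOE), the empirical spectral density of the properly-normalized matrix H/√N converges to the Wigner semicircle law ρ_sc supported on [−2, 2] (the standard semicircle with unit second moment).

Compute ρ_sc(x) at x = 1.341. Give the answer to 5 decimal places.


ρ_sc(x) = (1/(2π)) √(4 − x²). With x = 1.341:
  4 − x² = 4 − (1.341)² = 4 − 1.798281 = 2.201719.
  √(4 − x²) = 1.483819.
  1/(2π) = 0.159155.
  ρ_sc(1.341) = 0.159155 · 1.483819 = 0.236157.

Rounded to 5 decimal places: ρ_sc(1.341) ≈ 0.23616.


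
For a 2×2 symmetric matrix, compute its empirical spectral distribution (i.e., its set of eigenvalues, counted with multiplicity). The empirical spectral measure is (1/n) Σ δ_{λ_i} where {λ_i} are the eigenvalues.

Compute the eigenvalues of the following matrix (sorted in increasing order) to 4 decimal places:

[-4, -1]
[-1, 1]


Since M is real symmetric, both eigenvalues are real; they are the roots of det(λI − M) = λ² − (tr M) λ + det M.
tr M = -4 + 1 = -3.
det M = (-4)·1 − (-1)² = -4 − 1 = -5.
Characteristic polynomial: λ² + 3λ − 5 = 0.
Discriminant Δ = (tr M)² − 4·det M = 9 − (-20) = 29; √Δ = 5.385165.
λ = (tr M ± √Δ)/2 = (-3 ± 5.385165)/2, giving (tr M − √Δ)/2 = -4.1926 and (tr M + √Δ)/2 = 1.1926.

Eigenvalues sorted in increasing order: [-4.1926, 1.1926].


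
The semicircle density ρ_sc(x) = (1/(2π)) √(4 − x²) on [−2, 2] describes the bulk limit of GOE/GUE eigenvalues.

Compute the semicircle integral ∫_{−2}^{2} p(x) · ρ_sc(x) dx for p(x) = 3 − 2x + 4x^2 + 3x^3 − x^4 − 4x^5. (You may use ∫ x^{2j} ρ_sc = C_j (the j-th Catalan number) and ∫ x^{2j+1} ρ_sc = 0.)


Write p(x) = Σ a_i x^i, split into monomials and integrate each against ρ_sc separately.
Using ∫ x^{2j} ρ_sc = C_j = (1/(j+1)) C(2j, j) (Catalan numbers) and ∫ x^{2j+1} ρ_sc = 0 (odd monomials vanish by symmetry):
  i = 0 (even): a_0 · C_{0} = 3 · 1 = 3
  i = 1 (odd): ∫ x^1 ρ_sc = 0 (vanishes)
  i = 2 (even): a_2 · C_{1} = 4 · 1 = 4
  i = 3 (odd): ∫ x^3 ρ_sc = 0 (vanishes)
  i = 4 (even): a_4 · C_{2} = -1 · 2 = -2
  i = 5 (odd): ∫ x^5 ρ_sc = 0 (vanishes)

Summing the contributions: ∫_{−2}^{2} p(x) ρ_sc(x) dx = 3 + 4 + (-2) = 5.


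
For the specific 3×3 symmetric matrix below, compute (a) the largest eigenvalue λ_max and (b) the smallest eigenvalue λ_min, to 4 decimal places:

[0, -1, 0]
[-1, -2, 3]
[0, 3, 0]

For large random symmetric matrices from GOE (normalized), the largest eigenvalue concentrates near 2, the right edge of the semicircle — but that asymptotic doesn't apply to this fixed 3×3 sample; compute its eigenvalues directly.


Since M is real symmetric, all three eigenvalues are real; they are the roots of det(λI − M) = λ³ − (tr M) λ² + s λ − det M, where s is the sum of the principal 2×2 minors.
tr M = 0 + (-2) + 0 = -2.
s = (0·(-2) − (-1)²) + (0·0 − 0²) + ((-2)·0 − 3²) = -1 + 0 + (-9) = -10.
det M (expand along row 1) = 0·(-9) − (-1)·0 + 0·(-3) = 0.
Characteristic polynomial: λ³ + 2λ² − 10λ = 0.
Substitute λ = y + (tr M)/3 = y − 0.666667 to remove the quadratic term: y³ + p·y + q = 0 with p = s − (tr M)²/3 = -11.333333 and q = −2(tr M)³/27 + (tr M)·s/3 − det M = 7.259259.
Three real roots ⇒ use the trigonometric (Viète) form: r = 2√(−p/3) = 3.887301, φ = arccos(3q/(p·r)) = arccos(-0.494319) = 2.087848 rad.
y_k = r·cos(φ/3 − 2πk/3) for k = 0, 1, 2 gives y = 2.983291, 0.666667, -3.649958.
λ_k = y_k − 0.666667 gives λ = 2.3166, 0.0000, -4.3166 (check: the sum is -2.0000 = tr M).

Hence λ_max = 2.3166 and λ_min = -4.3166.


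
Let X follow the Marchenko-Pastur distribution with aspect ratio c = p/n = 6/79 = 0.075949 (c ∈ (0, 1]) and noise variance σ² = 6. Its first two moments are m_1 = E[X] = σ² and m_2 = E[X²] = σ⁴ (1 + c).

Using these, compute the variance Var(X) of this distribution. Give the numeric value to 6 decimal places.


m_1 = E[X] = σ² = 6, so m_1² = 36.
m_2 = E[X²] = σ⁴ (1 + c) = 36 · (1 + 0.075949) = 36 · 1.075949 = 38.734177.
(Note m_2 − m_1² simplifies to c · σ⁴ = 0.075949 · 36.)

Var(X) = m_2 − m_1² = 38.734177 − 36 = 2.734177.


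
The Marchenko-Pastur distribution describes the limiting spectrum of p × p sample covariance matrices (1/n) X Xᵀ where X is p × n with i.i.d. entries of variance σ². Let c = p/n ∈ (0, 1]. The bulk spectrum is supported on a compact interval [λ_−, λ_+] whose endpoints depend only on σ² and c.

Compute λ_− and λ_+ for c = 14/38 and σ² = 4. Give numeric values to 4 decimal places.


c = 14/38 = 0.368421; √c = 0.606977.
λ_− = σ² (1 − √c)² = 4 · (1 − 0.606977)² = 4 · (0.393023)² = 0.617868.
λ_+ = σ² (1 + √c)² = 4 · (1 + 0.606977)² = 4 · (1.606977)² = 10.329500.

Rounded to 4 decimal places: λ_− ≈ 0.6179, λ_+ ≈ 10.3295.


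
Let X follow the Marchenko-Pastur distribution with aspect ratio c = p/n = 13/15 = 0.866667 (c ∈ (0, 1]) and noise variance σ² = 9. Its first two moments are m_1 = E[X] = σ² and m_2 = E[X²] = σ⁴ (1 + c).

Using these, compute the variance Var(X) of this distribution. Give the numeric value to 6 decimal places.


m_1 = E[X] = σ² = 9, so m_1² = 81.
m_2 = E[X²] = σ⁴ (1 + c) = 81 · (1 + 0.866667) = 81 · 1.866667 = 151.200000.
(Note m_2 − m_1² simplifies to c · σ⁴ = 0.866667 · 81.)

Var(X) = m_2 − m_1² = 151.200000 − 81 = 70.200000.


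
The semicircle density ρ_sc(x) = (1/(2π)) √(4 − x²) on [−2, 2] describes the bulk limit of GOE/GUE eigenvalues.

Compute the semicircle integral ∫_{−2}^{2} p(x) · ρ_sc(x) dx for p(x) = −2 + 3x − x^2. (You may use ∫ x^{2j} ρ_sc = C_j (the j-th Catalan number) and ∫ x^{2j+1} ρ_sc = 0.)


Write p(x) = Σ a_i x^i, split into monomials and integrate each against ρ_sc separately.
Using ∫ x^{2j} ρ_sc = C_j = (1/(j+1)) C(2j, j) (Catalan numbers) and ∫ x^{2j+1} ρ_sc = 0 (odd monomials vanish by symmetry):
  i = 0 (even): a_0 · C_{0} = -2 · 1 = -2
  i = 1 (odd): ∫ x^1 ρ_sc = 0 (vanishes)
  i = 2 (even): a_2 · C_{1} = -1 · 1 = -1

Summing the contributions: ∫_{−2}^{2} p(x) ρ_sc(x) dx = (-2) + (-1) = -3.


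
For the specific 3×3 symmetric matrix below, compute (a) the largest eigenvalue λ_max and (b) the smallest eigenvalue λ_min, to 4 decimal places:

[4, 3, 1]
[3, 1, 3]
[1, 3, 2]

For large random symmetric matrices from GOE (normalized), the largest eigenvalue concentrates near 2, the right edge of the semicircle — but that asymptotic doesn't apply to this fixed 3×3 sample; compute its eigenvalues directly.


Since M is real symmetric, all three eigenvalues are real; they are the roots of det(λI − M) = λ³ − (tr M) λ² + s λ − det M, where s is the sum of the principal 2×2 minors.
tr M = 4 + 1 + 2 = 7.
s = (4·1 − 3²) + (4·2 − 1²) + (1·2 − 3²) = -5 + 7 + (-7) = -5.
det M (expand along row 1) = 4·(-7) − 3·3 + 1·8 = -29.
Characteristic polynomial: λ³ − 7λ² − 5λ + 29 = 0.
Substitute λ = y + (tr M)/3 = y + 2.333333 to remove the quadratic term: y³ + p·y + q = 0 with p = s − (tr M)²/3 = -21.333333 and q = −2(tr M)³/27 + (tr M)·s/3 − det M = -8.074074.
Three real roots ⇒ use the trigonometric (Viète) form: r = 2√(−p/3) = 5.333333, φ = arccos(3q/(p·r)) = arccos(0.212891) = 1.356264 rad.
y_k = r·cos(φ/3 − 2πk/3) for k = 0, 1, 2 gives y = 4.797530, -0.381066, -4.416464.
λ_k = y_k + 2.333333 gives λ = 7.1309, 1.9523, -2.0831 (check: the sum is 7.0000 = tr M).

Hence λ_max = 7.1309 and λ_min = -2.0831.


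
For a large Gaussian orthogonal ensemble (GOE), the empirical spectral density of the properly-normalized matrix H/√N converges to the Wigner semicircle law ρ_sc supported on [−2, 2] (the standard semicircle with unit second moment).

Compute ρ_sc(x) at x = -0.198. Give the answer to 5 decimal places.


ρ_sc(x) = (1/(2π)) √(4 − x²). With x = -0.198:
  4 − x² = 4 − (-0.198)² = 4 − 0.039204 = 3.960796.
  √(4 − x²) = 1.990175.
  1/(2π) = 0.159155.
  ρ_sc(-0.198) = 0.159155 · 1.990175 = 0.316746.

Rounded to 5 decimal places: ρ_sc(-0.198) ≈ 0.31675.


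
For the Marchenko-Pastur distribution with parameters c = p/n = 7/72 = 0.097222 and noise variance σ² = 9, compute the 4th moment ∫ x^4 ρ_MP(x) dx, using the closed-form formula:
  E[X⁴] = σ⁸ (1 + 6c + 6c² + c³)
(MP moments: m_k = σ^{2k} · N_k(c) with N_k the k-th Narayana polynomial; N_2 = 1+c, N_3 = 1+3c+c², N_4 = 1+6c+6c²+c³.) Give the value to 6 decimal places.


E[X⁴] = σ⁸ (1 + 6c + 6c² + c³) (fourth MP moment). With σ² = 9 (so σ⁸ = 6561) and c = 7/72 = 0.097222: E[X⁴] = 6561 · (1 + 6·0.097222 + 6·(0.097222)² + (0.097222)³) = 6561 · 1.640965.

So E[X^4] = 10766.373047.


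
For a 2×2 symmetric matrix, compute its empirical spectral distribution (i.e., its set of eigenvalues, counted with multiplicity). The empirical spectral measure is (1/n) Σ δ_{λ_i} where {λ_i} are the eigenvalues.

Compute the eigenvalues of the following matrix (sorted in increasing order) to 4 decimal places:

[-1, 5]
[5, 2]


Since M is real symmetric, both eigenvalues are real; they are the roots of det(λI − M) = λ² − (tr M) λ + det M.
tr M = -1 + 2 = 1.
det M = (-1)·2 − 5² = -2 − 25 = -27.
Characteristic polynomial: λ² − λ − 27 = 0.
Discriminant Δ = (tr M)² − 4·det M = 1 − (-108) = 109; √Δ = 10.440307.
λ = (tr M ± √Δ)/2 = (1 ± 10.440307)/2, giving (tr M − √Δ)/2 = -4.7202 and (tr M + √Δ)/2 = 5.7202.

Eigenvalues sorted in increasing order: [-4.7202, 5.7202].


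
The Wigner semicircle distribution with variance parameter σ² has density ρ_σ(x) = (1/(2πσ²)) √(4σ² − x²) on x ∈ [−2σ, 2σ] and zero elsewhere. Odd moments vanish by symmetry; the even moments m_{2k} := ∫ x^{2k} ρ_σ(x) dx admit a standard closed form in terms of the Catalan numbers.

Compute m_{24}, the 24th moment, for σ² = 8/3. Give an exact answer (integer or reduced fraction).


By the scaled semicircle moment identity, m_{2k} = σ^{2k} · C_k with k = 12.
C_12 = (1/(k+1)) · C(2k, k) = (1/13) · C(24, 12) = (1/13) · 2704156 = 208012.
σ^{2k} = (σ²)^k = (8/3)^12 = 68719476736/531441.

Therefore m_{24} = σ^{24} · C_12 = (68719476736/531441) · 208012 = 14294475794808832/531441.


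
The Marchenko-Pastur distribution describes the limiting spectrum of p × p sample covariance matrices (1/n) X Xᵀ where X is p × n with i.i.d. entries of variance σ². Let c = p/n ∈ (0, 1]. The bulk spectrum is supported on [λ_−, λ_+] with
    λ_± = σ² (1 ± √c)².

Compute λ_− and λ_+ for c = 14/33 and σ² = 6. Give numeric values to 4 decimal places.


c = 14/33 = 0.424242; √c = 0.651339.
λ_− = σ² (1 − √c)² = 6 · (1 − 0.651339)² = 6 · (0.348661)² = 0.729387.
λ_+ = σ² (1 + √c)² = 6 · (1 + 0.651339)² = 6 · (1.651339)² = 16.361522.

Rounded to 4 decimal places: λ_− ≈ 0.7294, λ_+ ≈ 16.3615.


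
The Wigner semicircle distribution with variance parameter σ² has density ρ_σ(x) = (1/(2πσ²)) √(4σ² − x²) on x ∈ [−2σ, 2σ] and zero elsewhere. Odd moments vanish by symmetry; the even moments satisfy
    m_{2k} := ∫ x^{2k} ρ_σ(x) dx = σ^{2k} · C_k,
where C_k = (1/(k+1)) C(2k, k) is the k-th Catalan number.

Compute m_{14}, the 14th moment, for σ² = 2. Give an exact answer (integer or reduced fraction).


By the scaled semicircle moment identity, m_{2k} = σ^{2k} · C_k with k = 7.
C_7 = (1/(k+1)) · C(2k, k) = (1/8) · C(14, 7) = (1/8) · 3432 = 429.
σ^{2k} = (σ²)^k = (2)^7 = 128.

Therefore m_{14} = σ^{14} · C_7 = 128 · 429 = 54912.


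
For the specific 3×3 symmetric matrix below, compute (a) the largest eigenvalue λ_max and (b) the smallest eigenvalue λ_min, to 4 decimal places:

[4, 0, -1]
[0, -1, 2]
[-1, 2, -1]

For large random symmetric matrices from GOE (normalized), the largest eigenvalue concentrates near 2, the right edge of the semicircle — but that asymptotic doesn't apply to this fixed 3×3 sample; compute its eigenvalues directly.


Since M is real symmetric, all three eigenvalues are real; they are the roots of det(λI − M) = λ³ − (tr M) λ² + s λ − det M, where s is the sum of the principal 2×2 minors.
tr M = 4 + (-1) + (-1) = 2.
s = (4·(-1) − 0²) + (4·(-1) − (-1)²) + ((-1)·(-1) − 2²) = -4 + (-5) + (-3) = -12.
det M (expand along row 1) = 4·(-3) − 0·2 + (-1)·(-1) = -11.
Characteristic polynomial: λ³ − 2λ² − 12λ + 11 = 0.
Substitute λ = y + (tr M)/3 = y + 0.666667 to remove the quadratic term: y³ + p·y + q = 0 with p = s − (tr M)²/3 = -13.333333 and q = −2(tr M)³/27 + (tr M)·s/3 − det M = 2.407407.
Three real roots ⇒ use the trigonometric (Viète) form: r = 2√(−p/3) = 4.216370, φ = arccos(3q/(p·r)) = arccos(-0.128468) = 1.699620 rad.
y_k = r·cos(φ/3 − 2πk/3) for k = 0, 1, 2 gives y = 3.557618, 0.181000, -3.738618.
λ_k = y_k + 0.666667 gives λ = 4.2243, 0.8477, -3.0720 (check: the sum is 2.0000 = tr M).

Hence λ_max = 4.2243 and λ_min = -3.0720.


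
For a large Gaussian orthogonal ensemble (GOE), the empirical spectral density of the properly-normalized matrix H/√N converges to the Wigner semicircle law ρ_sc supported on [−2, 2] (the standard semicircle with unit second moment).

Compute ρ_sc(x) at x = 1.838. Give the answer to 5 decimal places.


ρ_sc(x) = (1/(2π)) √(4 − x²). With x = 1.838:
  4 − x² = 4 − (1.838)² = 4 − 3.378244 = 0.621756.
  √(4 − x²) = 0.788515.
  1/(2π) = 0.159155.
  ρ_sc(1.838) = 0.159155 · 0.788515 = 0.125496.

Rounded to 5 decimal places: ρ_sc(1.838) ≈ 0.12550.


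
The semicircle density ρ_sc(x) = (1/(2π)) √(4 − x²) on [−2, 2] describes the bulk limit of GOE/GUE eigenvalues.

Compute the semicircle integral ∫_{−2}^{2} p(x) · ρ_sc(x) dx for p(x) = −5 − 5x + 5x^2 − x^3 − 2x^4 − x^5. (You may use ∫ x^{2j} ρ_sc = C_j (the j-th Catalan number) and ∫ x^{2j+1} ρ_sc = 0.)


Write p(x) = Σ a_i x^i, split into monomials and integrate each against ρ_sc separately.
Using ∫ x^{2j} ρ_sc = C_j = (1/(j+1)) C(2j, j) (Catalan numbers) and ∫ x^{2j+1} ρ_sc = 0 (odd monomials vanish by symmetry):
  i = 0 (even): a_0 · C_{0} = -5 · 1 = -5
  i = 1 (odd): ∫ x^1 ρ_sc = 0 (vanishes)
  i = 2 (even): a_2 · C_{1} = 5 · 1 = 5
  i = 3 (odd): ∫ x^3 ρ_sc = 0 (vanishes)
  i = 4 (even): a_4 · C_{2} = -2 · 2 = -4
  i = 5 (odd): ∫ x^5 ρ_sc = 0 (vanishes)

Summing the contributions: ∫_{−2}^{2} p(x) ρ_sc(x) dx = (-5) + 5 + (-4) = -4.


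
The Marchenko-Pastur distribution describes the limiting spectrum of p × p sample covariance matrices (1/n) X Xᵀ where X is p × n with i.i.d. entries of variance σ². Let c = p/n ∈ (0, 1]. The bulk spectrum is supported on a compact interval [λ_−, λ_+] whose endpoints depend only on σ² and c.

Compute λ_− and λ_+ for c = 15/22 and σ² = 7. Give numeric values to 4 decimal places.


c = 15/22 = 0.681818; √c = 0.825723.
λ_− = σ² (1 − √c)² = 7 · (1 − 0.825723)² = 7 · (0.174277)² = 0.212608.
λ_+ = σ² (1 + √c)² = 7 · (1 + 0.825723)² = 7 · (1.825723)² = 23.332847.

Rounded to 4 decimal places: λ_− ≈ 0.2126, λ_+ ≈ 23.3328.


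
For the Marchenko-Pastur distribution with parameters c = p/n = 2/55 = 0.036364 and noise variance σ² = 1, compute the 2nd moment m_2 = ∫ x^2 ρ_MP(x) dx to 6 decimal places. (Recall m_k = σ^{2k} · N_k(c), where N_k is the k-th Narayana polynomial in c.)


E[X²] = σ⁴ (1 + c) (second MP moment). With σ² = 1 (so σ⁴ = 1) and c = 2/55 = 0.036364: E[X²] = 1 · (1 + 0.036364) = 1 · 1.036364.

So E[X^2] = 1.036364.


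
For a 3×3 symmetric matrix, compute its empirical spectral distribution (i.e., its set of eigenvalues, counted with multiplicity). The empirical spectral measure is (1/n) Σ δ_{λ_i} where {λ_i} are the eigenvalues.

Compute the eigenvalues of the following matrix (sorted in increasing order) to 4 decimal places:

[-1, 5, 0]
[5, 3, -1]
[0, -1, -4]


Since M is real symmetric, all three eigenvalues are real; they are the roots of det(λI − M) = λ³ − (tr M) λ² + s λ − det M, where s is the sum of the principal 2×2 minors.
tr M = -1 + 3 + (-4) = -2.
s = ((-1)·3 − 5²) + ((-1)·(-4) − 0²) + (3·(-4) − (-1)²) = -28 + 4 + (-13) = -37.
det M (expand along row 1) = (-1)·(-13) − 5·(-20) + 0·(-5) = 113.
Characteristic polynomial: λ³ + 2λ² − 37λ − 113 = 0.
Substitute λ = y + (tr M)/3 = y − 0.666667 to remove the quadratic term: y³ + p·y + q = 0 with p = s − (tr M)²/3 = -38.333333 and q = −2(tr M)³/27 + (tr M)·s/3 − det M = -87.740741.
Three real roots ⇒ use the trigonometric (Viète) form: r = 2√(−p/3) = 7.149204, φ = arccos(3q/(p·r)) = arccos(0.960480) = 0.282075 rad.
y_k = r·cos(φ/3 − 2πk/3) for k = 0, 1, 2 gives y = 7.117625, -2.977524, -4.140101.
λ_k = y_k − 0.666667 gives λ = 6.4510, -3.6442, -4.8068 (check: the sum is -2.0000 = tr M).

Eigenvalues sorted in increasing order: [-4.8068, -3.6442, 6.4510].


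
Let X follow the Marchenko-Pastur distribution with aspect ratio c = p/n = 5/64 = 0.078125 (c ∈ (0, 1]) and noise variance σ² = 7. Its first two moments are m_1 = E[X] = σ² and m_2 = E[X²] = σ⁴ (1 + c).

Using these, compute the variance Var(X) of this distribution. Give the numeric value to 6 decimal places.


m_1 = E[X] = σ² = 7, so m_1² = 49.
m_2 = E[X²] = σ⁴ (1 + c) = 49 · (1 + 0.078125) = 49 · 1.078125 = 52.828125.
(Note m_2 − m_1² simplifies to c · σ⁴ = 0.078125 · 49.)

Var(X) = m_2 − m_1² = 52.828125 − 49 = 3.828125.


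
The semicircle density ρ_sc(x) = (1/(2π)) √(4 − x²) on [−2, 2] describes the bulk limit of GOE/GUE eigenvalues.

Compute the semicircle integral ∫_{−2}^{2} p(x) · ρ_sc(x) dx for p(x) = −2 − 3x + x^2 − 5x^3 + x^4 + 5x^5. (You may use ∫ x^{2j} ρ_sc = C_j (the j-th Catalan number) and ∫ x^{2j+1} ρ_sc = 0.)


Write p(x) = Σ a_i x^i, split into monomials and integrate each against ρ_sc separately.
Using ∫ x^{2j} ρ_sc = C_j = (1/(j+1)) C(2j, j) (Catalan numbers) and ∫ x^{2j+1} ρ_sc = 0 (odd monomials vanish by symmetry):
  i = 0 (even): a_0 · C_{0} = -2 · 1 = -2
  i = 1 (odd): ∫ x^1 ρ_sc = 0 (vanishes)
  i = 2 (even): a_2 · C_{1} = 1 · 1 = 1
  i = 3 (odd): ∫ x^3 ρ_sc = 0 (vanishes)
  i = 4 (even): a_4 · C_{2} = 1 · 2 = 2
  i = 5 (odd): ∫ x^5 ρ_sc = 0 (vanishes)

Summing the contributions: ∫_{−2}^{2} p(x) ρ_sc(x) dx = (-2) + 1 + 2 = 1.


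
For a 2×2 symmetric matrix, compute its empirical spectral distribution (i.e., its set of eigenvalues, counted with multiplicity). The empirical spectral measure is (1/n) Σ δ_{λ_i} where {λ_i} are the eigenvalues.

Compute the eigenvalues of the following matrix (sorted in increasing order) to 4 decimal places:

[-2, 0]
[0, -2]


Since M is real symmetric, both eigenvalues are real; they are the roots of det(λI − M) = λ² − (tr M) λ + det M.
tr M = -2 + (-2) = -4.
det M = (-2)·(-2) − 0² = 4 − 0 = 4.
Characteristic polynomial: λ² + 4λ + 4 = 0.
Discriminant Δ = (tr M)² − 4·det M = 16 − 16 = 0; √Δ = 0.000000.
λ = (tr M ± √Δ)/2 = (-4 ± 0.000000)/2, giving (tr M − √Δ)/2 = -2.0000 and (tr M + √Δ)/2 = -2.0000.

Eigenvalues sorted in increasing order: [-2.0000, -2.0000].


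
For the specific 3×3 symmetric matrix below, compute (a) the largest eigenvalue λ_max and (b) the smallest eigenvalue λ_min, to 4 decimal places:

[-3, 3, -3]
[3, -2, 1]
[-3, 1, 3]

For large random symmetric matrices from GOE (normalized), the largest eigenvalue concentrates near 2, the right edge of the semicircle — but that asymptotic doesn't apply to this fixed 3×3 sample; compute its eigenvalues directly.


Since M is real symmetric, all three eigenvalues are real; they are the roots of det(λI − M) = λ³ − (tr M) λ² + s λ − det M, where s is the sum of the principal 2×2 minors.
tr M = -3 + (-2) + 3 = -2.
s = ((-3)·(-2) − 3²) + ((-3)·3 − (-3)²) + ((-2)·3 − 1²) = -3 + (-18) + (-7) = -28.
det M (expand along row 1) = (-3)·(-7) − 3·12 + (-3)·(-3) = -6.
Characteristic polynomial: λ³ + 2λ² − 28λ + 6 = 0.
Substitute λ = y + (tr M)/3 = y − 0.666667 to remove the quadratic term: y³ + p·y + q = 0 with p = s − (tr M)²/3 = -29.333333 and q = −2(tr M)³/27 + (tr M)·s/3 − det M = 25.259259.
Three real roots ⇒ use the trigonometric (Viète) form: r = 2√(−p/3) = 6.253888, φ = arccos(3q/(p·r)) = arccos(-0.413076) = 1.996626 rad.
y_k = r·cos(φ/3 − 2πk/3) for k = 0, 1, 2 gives y = 4.919197, 0.884719, -5.803916.
λ_k = y_k − 0.666667 gives λ = 4.2525, 0.2181, -6.4706 (check: the sum is -2.0000 = tr M).

Hence λ_max = 4.2525 and λ_min = -6.4706.


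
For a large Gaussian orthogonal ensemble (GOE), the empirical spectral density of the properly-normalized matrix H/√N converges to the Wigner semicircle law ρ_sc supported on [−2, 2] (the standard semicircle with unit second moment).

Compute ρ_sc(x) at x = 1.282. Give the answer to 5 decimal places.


ρ_sc(x) = (1/(2π)) √(4 − x²). With x = 1.282:
  4 − x² = 4 − (1.282)² = 4 − 1.643524 = 2.356476.
  √(4 − x²) = 1.535082.
  1/(2π) = 0.159155.
  ρ_sc(1.282) = 0.159155 · 1.535082 = 0.244316.

Rounded to 5 decimal places: ρ_sc(1.282) ≈ 0.24432.


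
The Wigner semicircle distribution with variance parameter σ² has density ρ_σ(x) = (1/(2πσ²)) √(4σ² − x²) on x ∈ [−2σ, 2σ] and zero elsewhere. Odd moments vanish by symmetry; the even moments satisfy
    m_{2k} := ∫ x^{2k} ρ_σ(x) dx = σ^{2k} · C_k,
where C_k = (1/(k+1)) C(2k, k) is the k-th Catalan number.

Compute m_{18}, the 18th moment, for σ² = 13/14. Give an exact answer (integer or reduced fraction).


By the scaled semicircle moment identity, m_{2k} = σ^{2k} · C_k with k = 9.
C_9 = (1/(k+1)) · C(2k, k) = (1/10) · C(18, 9) = (1/10) · 48620 = 4862.
σ^{2k} = (σ²)^k = (13/14)^9 = 10604499373/20661046784.

Therefore m_{18} = σ^{18} · C_9 = (10604499373/20661046784) · 4862 = 25779537975763/10330523392.


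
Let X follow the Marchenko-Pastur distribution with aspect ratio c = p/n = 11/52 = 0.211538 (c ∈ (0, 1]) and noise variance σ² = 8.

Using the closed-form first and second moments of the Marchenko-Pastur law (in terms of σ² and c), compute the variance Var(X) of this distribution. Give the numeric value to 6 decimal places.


Recall the MP moments m_1 = E[X] = σ² and m_2 = E[X²] = σ⁴ (1 + c).
m_1 = E[X] = σ² = 8, so m_1² = 64.
m_2 = E[X²] = σ⁴ (1 + c) = 64 · (1 + 0.211538) = 64 · 1.211538 = 77.538462.
(Note m_2 − m_1² simplifies to c · σ⁴ = 0.211538 · 64.)

Var(X) = m_2 − m_1² = 77.538462 − 64 = 13.538462.


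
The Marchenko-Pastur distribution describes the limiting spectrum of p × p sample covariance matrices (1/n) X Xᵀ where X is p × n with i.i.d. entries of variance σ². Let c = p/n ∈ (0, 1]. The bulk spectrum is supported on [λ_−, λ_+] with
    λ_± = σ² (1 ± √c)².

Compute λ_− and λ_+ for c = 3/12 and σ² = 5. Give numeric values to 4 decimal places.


c = 3/12 = 0.250000; √c = 0.500000.
λ_− = σ² (1 − √c)² = 5 · (1 − 0.500000)² = 5 · (0.500000)² = 1.250000.
λ_+ = σ² (1 + √c)² = 5 · (1 + 0.500000)² = 5 · (1.500000)² = 11.250000.

Rounded to 4 decimal places: λ_− ≈ 1.2500, λ_+ ≈ 11.2500.


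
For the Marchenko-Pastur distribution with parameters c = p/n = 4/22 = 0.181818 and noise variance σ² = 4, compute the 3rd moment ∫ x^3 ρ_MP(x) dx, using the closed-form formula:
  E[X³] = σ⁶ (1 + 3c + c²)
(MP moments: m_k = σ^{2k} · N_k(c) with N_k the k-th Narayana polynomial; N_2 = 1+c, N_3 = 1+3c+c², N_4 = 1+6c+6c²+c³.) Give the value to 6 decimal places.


E[X³] = σ⁶ (1 + 3c + c²) (third MP moment). With σ² = 4 (so σ⁶ = 64) and c = 4/22 = 0.181818: E[X³] = 64 · (1 + 3·0.181818 + (0.181818)²) = 64 · 1.578512.

So E[X^3] = 101.024793.


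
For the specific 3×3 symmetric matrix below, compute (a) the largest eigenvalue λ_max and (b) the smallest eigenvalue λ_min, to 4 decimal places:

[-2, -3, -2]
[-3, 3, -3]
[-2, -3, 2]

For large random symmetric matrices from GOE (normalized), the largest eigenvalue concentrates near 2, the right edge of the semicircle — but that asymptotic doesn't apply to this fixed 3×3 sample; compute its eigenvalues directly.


Since M is real symmetric, all three eigenvalues are real; they are the roots of det(λI − M) = λ³ − (tr M) λ² + s λ − det M, where s is the sum of the principal 2×2 minors.
tr M = -2 + 3 + 2 = 3.
s = ((-2)·3 − (-3)²) + ((-2)·2 − (-2)²) + (3·2 − (-3)²) = -15 + (-8) + (-3) = -26.
det M (expand along row 1) = (-2)·(-3) − (-3)·(-12) + (-2)·15 = -60.
Characteristic polynomial: λ³ − 3λ² − 26λ + 60 = 0.
Substitute λ = y + (tr M)/3 = y + 1.000000 to remove the quadratic term: y³ + p·y + q = 0 with p = s − (tr M)²/3 = -29.000000 and q = −2(tr M)³/27 + (tr M)·s/3 − det M = 32.000000.
Three real roots ⇒ use the trigonometric (Viète) form: r = 2√(−p/3) = 6.218253, φ = arccos(3q/(p·r)) = arccos(-0.532359) = 2.132182 rad.
y_k = r·cos(φ/3 − 2πk/3) for k = 0, 1, 2 gives y = 4.712737, 1.156833, -5.869570.
λ_k = y_k + 1.000000 gives λ = 5.7127, 2.1568, -4.8696 (check: the sum is 3.0000 = tr M).

Hence λ_max = 5.7127 and λ_min = -4.8696.


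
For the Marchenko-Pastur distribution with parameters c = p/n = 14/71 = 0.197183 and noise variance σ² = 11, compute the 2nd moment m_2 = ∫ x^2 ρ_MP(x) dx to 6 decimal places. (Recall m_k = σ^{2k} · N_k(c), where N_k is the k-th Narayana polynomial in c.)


E[X²] = σ⁴ (1 + c) (second MP moment). With σ² = 11 (so σ⁴ = 121) and c = 14/71 = 0.197183: E[X²] = 121 · (1 + 0.197183) = 121 · 1.197183.

So E[X^2] = 144.859155.


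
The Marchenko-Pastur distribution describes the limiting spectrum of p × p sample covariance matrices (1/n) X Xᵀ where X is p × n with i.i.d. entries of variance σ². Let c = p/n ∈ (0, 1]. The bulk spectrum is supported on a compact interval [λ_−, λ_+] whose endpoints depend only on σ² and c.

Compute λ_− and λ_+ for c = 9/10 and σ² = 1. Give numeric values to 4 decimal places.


c = 9/10 = 0.900000; √c = 0.948683.
λ_− = σ² (1 − √c)² = 1 · (1 − 0.948683)² = 1 · (0.051317)² = 0.002633.
λ_+ = σ² (1 + √c)² = 1 · (1 + 0.948683)² = 1 · (1.948683)² = 3.797367.

Rounded to 4 decimal places: λ_− ≈ 0.0026, λ_+ ≈ 3.7974.


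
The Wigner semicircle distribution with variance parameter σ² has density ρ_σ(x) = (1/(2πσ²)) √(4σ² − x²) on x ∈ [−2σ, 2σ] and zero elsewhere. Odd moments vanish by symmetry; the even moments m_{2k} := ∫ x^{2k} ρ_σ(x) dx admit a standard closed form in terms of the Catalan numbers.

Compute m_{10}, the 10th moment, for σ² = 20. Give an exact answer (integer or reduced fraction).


By the scaled semicircle moment identity, m_{2k} = σ^{2k} · C_k with k = 5.
C_5 = (1/(k+1)) · C(2k, k) = (1/6) · C(10, 5) = (1/6) · 252 = 42.
σ^{2k} = (σ²)^k = (20)^5 = 3200000.

Therefore m_{10} = σ^{10} · C_5 = 3200000 · 42 = 134400000.


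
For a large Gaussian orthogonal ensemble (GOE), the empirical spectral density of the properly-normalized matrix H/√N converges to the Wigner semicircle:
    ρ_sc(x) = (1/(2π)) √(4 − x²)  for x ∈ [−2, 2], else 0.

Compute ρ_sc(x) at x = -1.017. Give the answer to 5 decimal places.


ρ_sc(x) = (1/(2π)) √(4 − x²). With x = -1.017:
  4 − x² = 4 − (-1.017)² = 4 − 1.034289 = 2.965711.
  √(4 − x²) = 1.722124.
  1/(2π) = 0.159155.
  ρ_sc(-1.017) = 0.159155 · 1.722124 = 0.274085.

Rounded to 5 decimal places: ρ_sc(-1.017) ≈ 0.27408.


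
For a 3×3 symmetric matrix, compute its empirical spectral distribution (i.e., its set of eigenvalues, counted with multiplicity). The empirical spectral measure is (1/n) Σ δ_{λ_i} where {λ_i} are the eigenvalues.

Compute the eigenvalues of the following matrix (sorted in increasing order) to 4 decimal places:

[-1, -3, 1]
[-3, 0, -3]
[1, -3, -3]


Since M is real symmetric, all three eigenvalues are real; they are the roots of det(λI − M) = λ³ − (tr M) λ² + s λ − det M, where s is the sum of the principal 2×2 minors.
tr M = -1 + 0 + (-3) = -4.
s = ((-1)·0 − (-3)²) + ((-1)·(-3) − 1²) + (0·(-3) − (-3)²) = -9 + 2 + (-9) = -16.
det M (expand along row 1) = (-1)·(-9) − (-3)·12 + 1·9 = 54.
Characteristic polynomial: λ³ + 4λ² − 16λ − 54 = 0.
Substitute λ = y + (tr M)/3 = y − 1.333333 to remove the quadratic term: y³ + p·y + q = 0 with p = s − (tr M)²/3 = -21.333333 and q = −2(tr M)³/27 + (tr M)·s/3 − det M = -27.925926.
Three real roots ⇒ use the trigonometric (Viète) form: r = 2√(−p/3) = 5.333333, φ = arccos(3q/(p·r)) = arccos(0.736328) = 0.743169 rad.
y_k = r·cos(φ/3 − 2πk/3) for k = 0, 1, 2 gives y = 5.170524, -1.452745, -3.717779.
λ_k = y_k − 1.333333 gives λ = 3.8372, -2.7861, -5.0511 (check: the sum is -4.0000 = tr M).

Eigenvalues sorted in increasing order: [-5.0511, -2.7861, 3.8372].


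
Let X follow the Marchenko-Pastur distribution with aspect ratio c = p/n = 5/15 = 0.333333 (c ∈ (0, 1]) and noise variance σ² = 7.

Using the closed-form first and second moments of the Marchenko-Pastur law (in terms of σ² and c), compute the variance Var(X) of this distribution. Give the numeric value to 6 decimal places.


Recall the MP moments m_1 = E[X] = σ² and m_2 = E[X²] = σ⁴ (1 + c).
m_1 = E[X] = σ² = 7, so m_1² = 49.
m_2 = E[X²] = σ⁴ (1 + c) = 49 · (1 + 0.333333) = 49 · 1.333333 = 65.333333.
(Note m_2 − m_1² simplifies to c · σ⁴ = 0.333333 · 49.)

Var(X) = m_2 − m_1² = 65.333333 − 49 = 16.333333.


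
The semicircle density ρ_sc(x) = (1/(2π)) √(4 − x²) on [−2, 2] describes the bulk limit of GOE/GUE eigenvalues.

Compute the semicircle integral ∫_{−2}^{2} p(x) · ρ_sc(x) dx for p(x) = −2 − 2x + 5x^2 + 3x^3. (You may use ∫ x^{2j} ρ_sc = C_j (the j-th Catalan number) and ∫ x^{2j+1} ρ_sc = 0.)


Write p(x) = Σ a_i x^i, split into monomials and integrate each against ρ_sc separately.
Using ∫ x^{2j} ρ_sc = C_j = (1/(j+1)) C(2j, j) (Catalan numbers) and ∫ x^{2j+1} ρ_sc = 0 (odd monomials vanish by symmetry):
  i = 0 (even): a_0 · C_{0} = -2 · 1 = -2
  i = 1 (odd): ∫ x^1 ρ_sc = 0 (vanishes)
  i = 2 (even): a_2 · C_{1} = 5 · 1 = 5
  i = 3 (odd): ∫ x^3 ρ_sc = 0 (vanishes)

Summing the contributions: ∫_{−2}^{2} p(x) ρ_sc(x) dx = (-2) + 5 = 3.
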